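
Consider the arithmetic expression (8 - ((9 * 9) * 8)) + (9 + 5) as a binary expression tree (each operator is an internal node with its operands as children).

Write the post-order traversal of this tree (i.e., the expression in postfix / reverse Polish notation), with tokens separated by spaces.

Post-order on an expression tree gives postfix notation: for each operator, emit left operand, right operand, then the operator.

8 9 9 * 8 * - 9 5 + +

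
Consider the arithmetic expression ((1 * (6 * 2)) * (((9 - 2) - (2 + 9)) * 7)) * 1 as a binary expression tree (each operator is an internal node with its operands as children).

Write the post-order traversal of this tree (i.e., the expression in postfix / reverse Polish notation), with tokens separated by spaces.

Post-order on an expression tree gives postfix notation: for each operator, emit left operand, right operand, then the operator.

1 6 2 * * 9 2 - 2 9 + - 7 * * 1 *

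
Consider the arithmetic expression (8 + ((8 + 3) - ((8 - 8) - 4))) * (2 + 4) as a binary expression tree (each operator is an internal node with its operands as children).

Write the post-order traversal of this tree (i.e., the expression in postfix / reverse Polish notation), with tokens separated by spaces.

8 8 3 + 8 8 - 4 - - + 2 4 + *

Post-order on an expression tree gives postfix notation: for each operator, emit left operand, right operand, then the operator.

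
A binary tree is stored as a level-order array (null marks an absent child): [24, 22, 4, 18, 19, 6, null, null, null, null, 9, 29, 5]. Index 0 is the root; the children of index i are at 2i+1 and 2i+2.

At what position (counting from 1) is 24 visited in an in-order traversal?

In-order visits the left subtree, then the node, then the right subtree.
At 24: go left to 22.
  At 22: go left to 18.
    18 is a leaf — visit 18.
  Visit 22.
  At 22: go right to 19.
    At 19: no left child.
    Visit 19.
    At 19: go right to 9.
      9 is a leaf — visit 9.
Visit 24.
At 24: go right to 4.
  At 4: go left to 6.
    At 6: go left to 29.
      29 is a leaf — visit 29.
    Visit 6.
    At 6: go right to 5.
      5 is a leaf — visit 5.
  Visit 4.
  At 4: no right child.
Full in-order sequence: 18, 22, 19, 9, 24, 29, 6, 5, 4.

5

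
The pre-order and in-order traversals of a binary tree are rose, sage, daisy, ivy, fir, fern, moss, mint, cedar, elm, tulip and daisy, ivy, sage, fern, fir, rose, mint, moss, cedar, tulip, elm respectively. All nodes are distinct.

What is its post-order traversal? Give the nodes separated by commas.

ivy, daisy, fern, fir, sage, mint, tulip, elm, cedar, moss, rose

The first element of pre-order is the root; it splits in-order into left and right subtrees.
Root rose: left subtree has 5 nodes {daisy, ivy, sage, fern, fir}, right has 5 {mint, moss, cedar, tulip, elm}.
  Root sage: left subtree has 2 nodes {daisy, ivy}, right has 2 {fern, fir}.
    Root daisy: left subtree has 0 nodes { }, right has 1 {ivy}.
    Root fir: left subtree has 1 node {fern}, right has 0 { }.
  Root moss: left subtree has 1 node {mint}, right has 3 {cedar, tulip, elm}.
    Root cedar: left subtree has 0 nodes { }, right has 2 {tulip, elm}.
      Root elm: left subtree has 1 node {tulip}, right has 0 { }.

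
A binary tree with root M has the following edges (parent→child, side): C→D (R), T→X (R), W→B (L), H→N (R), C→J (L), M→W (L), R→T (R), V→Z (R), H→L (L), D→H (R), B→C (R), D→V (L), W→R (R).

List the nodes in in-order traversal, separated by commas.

In-order visits the left subtree, then the node, then the right subtree.
At M: go left to W.
  At W: go left to B.
    At B: no left child.
    Visit B.
    At B: go right to C.
      At C: go left to J.
        J is a leaf — visit J.
      Visit C.
      At C: go right to D.
        At D: go left to V.
          At V: no left child.
          Visit V.
          At V: go right to Z.
            Z is a leaf — visit Z.
        Visit D.
        At D: go right to H.
          At H: go left to L.
            L is a leaf — visit L.
          Visit H.
          At H: go right to N.
            N is a leaf — visit N.
  Visit W.
  At W: go right to R.
    At R: no left child.
    Visit R.
    At R: go right to T.
      At T: no left child.
      Visit T.
      At T: go right to X.
        X is a leaf — visit X.
Visit M.
At M: no right child.

B, J, C, V, Z, D, L, H, N, W, R, T, X, M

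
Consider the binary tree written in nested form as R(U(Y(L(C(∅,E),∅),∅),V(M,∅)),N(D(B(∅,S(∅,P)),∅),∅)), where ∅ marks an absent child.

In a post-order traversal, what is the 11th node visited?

D

Post-order visits the left subtree, then the right subtree, then the node.
At R: go left to U.
  At U: go left to Y.
    At Y: go left to L.
      At L: go left to C.
        At C: no left child.
        At C: go right to E.
          E is a leaf — visit E.
        Visit C.
      At L: no right child.
      Visit L.
    At Y: no right child.
    Visit Y.
  At U: go right to V.
    At V: go left to M.
      M is a leaf — visit M.
    At V: no right child.
    Visit V.
  Visit U.
At R: go right to N.
  At N: go left to D.
    At D: go left to B.
      At B: no left child.
      At B: go right to S.
        At S: no left child.
        At S: go right to P.
          P is a leaf — visit P.
        Visit S.
      Visit B.
    At D: no right child.
    Visit D.
  At N: no right child.
  Visit N.
Visit R.
Full post-order sequence: E, C, L, Y, M, V, U, P, S, B, D, N, R.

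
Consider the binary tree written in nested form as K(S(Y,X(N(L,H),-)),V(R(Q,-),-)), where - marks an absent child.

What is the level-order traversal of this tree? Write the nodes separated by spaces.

K S V Y X R N Q L H

Level-order visits nodes level by level from the root, left to right within each level.
Level 0: K
Level 1: S, V
Level 2: Y, X, R
Level 3: N, Q
Level 4: L, H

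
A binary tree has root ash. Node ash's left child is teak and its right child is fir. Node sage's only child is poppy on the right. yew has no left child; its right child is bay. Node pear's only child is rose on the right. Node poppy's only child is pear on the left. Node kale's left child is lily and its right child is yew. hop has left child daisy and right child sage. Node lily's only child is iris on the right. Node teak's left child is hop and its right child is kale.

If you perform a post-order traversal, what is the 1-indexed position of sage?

Post-order visits the left subtree, then the right subtree, then the node.
At ash: go left to teak.
  At teak: go left to hop.
    At hop: go left to daisy.
      daisy is a leaf — visit daisy.
    At hop: go right to sage.
      At sage: no left child.
      At sage: go right to poppy.
        At poppy: go left to pear.
          At pear: no left child.
          At pear: go right to rose.
            rose is a leaf — visit rose.
          Visit pear.
        At poppy: no right child.
        Visit poppy.
      Visit sage.
    Visit hop.
  At teak: go right to kale.
    At kale: go left to lily.
      At lily: no left child.
      At lily: go right to iris.
        iris is a leaf — visit iris.
      Visit lily.
    At kale: go right to yew.
      At yew: no left child.
      At yew: go right to bay.
        bay is a leaf — visit bay.
      Visit yew.
    Visit kale.
  Visit teak.
At ash: go right to fir.
  fir is a leaf — visit fir.
Visit ash.
Full post-order sequence: daisy, rose, pear, poppy, sage, hop, iris, lily, bay, yew, kale, teak, fir, ash.

5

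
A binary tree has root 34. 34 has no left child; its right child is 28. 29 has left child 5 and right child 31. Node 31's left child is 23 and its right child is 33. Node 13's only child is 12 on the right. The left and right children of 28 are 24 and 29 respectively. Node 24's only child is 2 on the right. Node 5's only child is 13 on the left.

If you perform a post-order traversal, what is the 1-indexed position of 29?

Post-order visits the left subtree, then the right subtree, then the node.
At 34: no left child.
At 34: go right to 28.
  At 28: go left to 24.
    At 24: no left child.
    At 24: go right to 2.
      2 is a leaf — visit 2.
    Visit 24.
  At 28: go right to 29.
    At 29: go left to 5.
      At 5: go left to 13.
        At 13: no left child.
        At 13: go right to 12.
          12 is a leaf — visit 12.
        Visit 13.
      At 5: no right child.
      Visit 5.
    At 29: go right to 31.
      At 31: go left to 23.
        23 is a leaf — visit 23.
      At 31: go right to 33.
        33 is a leaf — visit 33.
      Visit 31.
    Visit 29.
  Visit 28.
Visit 34.
Full post-order sequence: 2, 24, 12, 13, 5, 23, 33, 31, 29, 28, 34.

9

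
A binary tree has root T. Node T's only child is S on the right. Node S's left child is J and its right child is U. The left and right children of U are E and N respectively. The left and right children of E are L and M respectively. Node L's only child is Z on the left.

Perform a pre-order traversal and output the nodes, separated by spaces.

Pre-order visits the node, then its left subtree, then its right subtree.
Visit T.
At T: no left child.
At T: go right to S.
  Visit S.
  At S: go left to J.
    J is a leaf — visit J.
  At S: go right to U.
    Visit U.
    At U: go left to E.
      Visit E.
      At E: go left to L.
        Visit L.
        At L: go left to Z.
          Z is a leaf — visit Z.
        At L: no right child.
      At E: go right to M.
        M is a leaf — visit M.
    At U: go right to N.
      N is a leaf — visit N.

T S J U E L Z M N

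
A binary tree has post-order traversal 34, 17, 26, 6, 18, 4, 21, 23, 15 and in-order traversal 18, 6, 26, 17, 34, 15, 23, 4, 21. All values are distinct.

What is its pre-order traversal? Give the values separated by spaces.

The last element of post-order is the root; it splits in-order into left and right subtrees.
Root 15: left subtree has 5 nodes {18, 6, 26, 17, 34}, right has 3 {23, 4, 21}.
  Root 18: left subtree has 0 nodes { }, right has 4 {6, 26, 17, 34}.
    Root 6: left subtree has 0 nodes { }, right has 3 {26, 17, 34}.
      Root 26: left subtree has 0 nodes { }, right has 2 {17, 34}.
        Root 17: left subtree has 0 nodes { }, right has 1 {34}.
  Root 23: left subtree has 0 nodes { }, right has 2 {4, 21}.
    Root 21: left subtree has 1 node {4}, right has 0 { }.

15 18 6 26 17 34 23 21 4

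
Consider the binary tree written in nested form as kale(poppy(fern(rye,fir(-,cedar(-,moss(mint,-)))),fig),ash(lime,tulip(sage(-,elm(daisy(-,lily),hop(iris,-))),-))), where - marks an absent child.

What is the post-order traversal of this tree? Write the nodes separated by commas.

Post-order visits the left subtree, then the right subtree, then the node.
At kale: go left to poppy.
  At poppy: go left to fern.
    At fern: go left to rye.
      rye is a leaf — visit rye.
    At fern: go right to fir.
      At fir: no left child.
      At fir: go right to cedar.
        At cedar: no left child.
        At cedar: go right to moss.
          At moss: go left to mint.
            mint is a leaf — visit mint.
          At moss: no right child.
          Visit moss.
        Visit cedar.
      Visit fir.
    Visit fern.
  At poppy: go right to fig.
    fig is a leaf — visit fig.
  Visit poppy.
At kale: go right to ash.
  At ash: go left to lime.
    lime is a leaf — visit lime.
  At ash: go right to tulip.
    At tulip: go left to sage.
      At sage: no left child.
      At sage: go right to elm.
        At elm: go left to daisy.
          At daisy: no left child.
          At daisy: go right to lily.
            lily is a leaf — visit lily.
          Visit daisy.
        At elm: go right to hop.
          At hop: go left to iris.
            iris is a leaf — visit iris.
          At hop: no right child.
          Visit hop.
        Visit elm.
      Visit sage.
    At tulip: no right child.
    Visit tulip.
  Visit ash.
Visit kale.

rye, mint, moss, cedar, fir, fern, fig, poppy, lime, lily, daisy, iris, hop, elm, sage, tulip, ash, kale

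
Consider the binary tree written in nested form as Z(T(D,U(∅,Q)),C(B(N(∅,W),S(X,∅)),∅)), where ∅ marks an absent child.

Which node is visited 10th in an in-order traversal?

In-order visits the left subtree, then the node, then the right subtree.
At Z: go left to T.
  At T: go left to D.
    D is a leaf — visit D.
  Visit T.
  At T: go right to U.
    At U: no left child.
    Visit U.
    At U: go right to Q.
      Q is a leaf — visit Q.
Visit Z.
At Z: go right to C.
  At C: go left to B.
    At B: go left to N.
      At N: no left child.
      Visit N.
      At N: go right to W.
        W is a leaf — visit W.
    Visit B.
    At B: go right to S.
      At S: go left to X.
        X is a leaf — visit X.
      Visit S.
      At S: no right child.
  Visit C.
  At C: no right child.
Full in-order sequence: D, T, U, Q, Z, N, W, B, X, S, C.

S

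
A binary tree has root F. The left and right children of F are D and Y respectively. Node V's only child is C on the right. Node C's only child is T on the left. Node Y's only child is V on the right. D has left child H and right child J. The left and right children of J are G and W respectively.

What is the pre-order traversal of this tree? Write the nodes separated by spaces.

Pre-order visits the node, then its left subtree, then its right subtree.
Visit F.
At F: go left to D.
  Visit D.
  At D: go left to H.
    H is a leaf — visit H.
  At D: go right to J.
    Visit J.
    At J: go left to G.
      G is a leaf — visit G.
    At J: go right to W.
      W is a leaf — visit W.
At F: go right to Y.
  Visit Y.
  At Y: no left child.
  At Y: go right to V.
    Visit V.
    At V: no left child.
    At V: go right to C.
      Visit C.
      At C: go left to T.
        T is a leaf — visit T.
      At C: no right child.

F D H J G W Y V C T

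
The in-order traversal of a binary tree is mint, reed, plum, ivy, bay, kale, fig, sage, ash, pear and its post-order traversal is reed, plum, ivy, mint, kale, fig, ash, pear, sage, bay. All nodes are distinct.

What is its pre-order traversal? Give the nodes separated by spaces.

The last element of post-order is the root; it splits in-order into left and right subtrees.
Root bay: left subtree has 4 nodes {mint, reed, plum, ivy}, right has 5 {kale, fig, sage, ash, pear}.
  Root mint: left subtree has 0 nodes { }, right has 3 {reed, plum, ivy}.
    Root ivy: left subtree has 2 nodes {reed, plum}, right has 0 { }.
      Root plum: left subtree has 1 node {reed}, right has 0 { }.
  Root sage: left subtree has 2 nodes {kale, fig}, right has 2 {ash, pear}.
    Root fig: left subtree has 1 node {kale}, right has 0 { }.
    Root pear: left subtree has 1 node {ash}, right has 0 { }.

bay mint ivy plum reed sage fig kale pear ash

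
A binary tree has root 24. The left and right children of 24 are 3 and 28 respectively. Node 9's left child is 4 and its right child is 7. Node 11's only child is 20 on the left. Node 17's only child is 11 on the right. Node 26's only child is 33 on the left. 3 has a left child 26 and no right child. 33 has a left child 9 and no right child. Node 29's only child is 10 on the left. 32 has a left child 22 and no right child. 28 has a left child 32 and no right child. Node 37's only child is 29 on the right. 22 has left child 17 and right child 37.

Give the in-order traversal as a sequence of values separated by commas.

4, 9, 7, 33, 26, 3, 24, 17, 20, 11, 22, 37, 10, 29, 32, 28

In-order visits the left subtree, then the node, then the right subtree.
At 24: go left to 3.
  At 3: go left to 26.
    At 26: go left to 33.
      At 33: go left to 9.
        At 9: go left to 4.
          4 is a leaf — visit 4.
        Visit 9.
        At 9: go right to 7.
          7 is a leaf — visit 7.
      Visit 33.
      At 33: no right child.
    Visit 26.
    At 26: no right child.
  Visit 3.
  At 3: no right child.
Visit 24.
At 24: go right to 28.
  At 28: go left to 32.
    At 32: go left to 22.
      At 22: go left to 17.
        At 17: no left child.
        Visit 17.
        At 17: go right to 11.
          At 11: go left to 20.
            20 is a leaf — visit 20.
          Visit 11.
          At 11: no right child.
      Visit 22.
      At 22: go right to 37.
        At 37: no left child.
        Visit 37.
        At 37: go right to 29.
          At 29: go left to 10.
            10 is a leaf — visit 10.
          Visit 29.
          At 29: no right child.
    Visit 32.
    At 32: no right child.
  Visit 28.
  At 28: no right child.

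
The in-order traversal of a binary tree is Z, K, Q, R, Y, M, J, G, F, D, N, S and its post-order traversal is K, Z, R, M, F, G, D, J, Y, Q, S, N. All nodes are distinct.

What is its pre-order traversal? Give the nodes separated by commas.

N, Q, Z, K, Y, R, J, M, D, G, F, S

The last element of post-order is the root; it splits in-order into left and right subtrees.
Root N: left subtree has 10 nodes {Z, K, Q, R, Y, M, J, G, F, D}, right has 1 {S}.
  Root Q: left subtree has 2 nodes {Z, K}, right has 7 {R, Y, M, J, G, F, D}.
    Root Z: left subtree has 0 nodes { }, right has 1 {K}.
    Root Y: left subtree has 1 node {R}, right has 5 {M, J, G, F, D}.
      Root J: left subtree has 1 node {M}, right has 3 {G, F, D}.
        Root D: left subtree has 2 nodes {G, F}, right has 0 { }.
          Root G: left subtree has 0 nodes { }, right has 1 {F}.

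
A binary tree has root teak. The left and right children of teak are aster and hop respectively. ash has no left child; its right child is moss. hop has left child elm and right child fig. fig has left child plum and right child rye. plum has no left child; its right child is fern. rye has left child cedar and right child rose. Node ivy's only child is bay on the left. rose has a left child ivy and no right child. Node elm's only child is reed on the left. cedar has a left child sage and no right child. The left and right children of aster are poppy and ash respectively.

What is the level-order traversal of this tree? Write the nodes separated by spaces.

teak aster hop poppy ash elm fig moss reed plum rye fern cedar rose sage ivy bay

Level-order visits nodes level by level from the root, left to right within each level.
Level 0: teak
Level 1: aster, hop
Level 2: poppy, ash, elm, fig
Level 3: moss, reed, plum, rye
Level 4: fern, cedar, rose
Level 5: sage, ivy
Level 6: bay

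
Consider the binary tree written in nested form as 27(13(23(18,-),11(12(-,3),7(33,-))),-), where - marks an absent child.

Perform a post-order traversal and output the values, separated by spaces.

Post-order visits the left subtree, then the right subtree, then the node.
At 27: go left to 13.
  At 13: go left to 23.
    At 23: go left to 18.
      18 is a leaf — visit 18.
    At 23: no right child.
    Visit 23.
  At 13: go right to 11.
    At 11: go left to 12.
      At 12: no left child.
      At 12: go right to 3.
        3 is a leaf — visit 3.
      Visit 12.
    At 11: go right to 7.
      At 7: go left to 33.
        33 is a leaf — visit 33.
      At 7: no right child.
      Visit 7.
    Visit 11.
  Visit 13.
At 27: no right child.
Visit 27.

18 23 3 12 33 7 11 13 27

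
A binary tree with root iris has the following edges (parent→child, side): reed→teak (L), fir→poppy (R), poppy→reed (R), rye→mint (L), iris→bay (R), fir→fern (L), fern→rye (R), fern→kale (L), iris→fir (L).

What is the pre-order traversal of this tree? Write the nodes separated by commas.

Pre-order visits the node, then its left subtree, then its right subtree.
Visit iris.
At iris: go left to fir.
  Visit fir.
  At fir: go left to fern.
    Visit fern.
    At fern: go left to kale.
      kale is a leaf — visit kale.
    At fern: go right to rye.
      Visit rye.
      At rye: go left to mint.
        mint is a leaf — visit mint.
      At rye: no right child.
  At fir: go right to poppy.
    Visit poppy.
    At poppy: no left child.
    At poppy: go right to reed.
      Visit reed.
      At reed: go left to teak.
        teak is a leaf — visit teak.
      At reed: no right child.
At iris: go right to bay.
  bay is a leaf — visit bay.

iris, fir, fern, kale, rye, mint, poppy, reed, teak, bay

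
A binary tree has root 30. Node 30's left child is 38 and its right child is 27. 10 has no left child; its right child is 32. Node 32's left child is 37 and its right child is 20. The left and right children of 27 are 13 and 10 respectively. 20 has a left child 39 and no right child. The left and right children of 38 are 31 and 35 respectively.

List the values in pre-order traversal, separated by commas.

Pre-order visits the node, then its left subtree, then its right subtree.
Visit 30.
At 30: go left to 38.
  Visit 38.
  At 38: go left to 31.
    31 is a leaf — visit 31.
  At 38: go right to 35.
    35 is a leaf — visit 35.
At 30: go right to 27.
  Visit 27.
  At 27: go left to 13.
    13 is a leaf — visit 13.
  At 27: go right to 10.
    Visit 10.
    At 10: no left child.
    At 10: go right to 32.
      Visit 32.
      At 32: go left to 37.
        37 is a leaf — visit 37.
      At 32: go right to 20.
        Visit 20.
        At 20: go left to 39.
          39 is a leaf — visit 39.
        At 20: no right child.

30, 38, 31, 35, 27, 13, 10, 32, 37, 20, 39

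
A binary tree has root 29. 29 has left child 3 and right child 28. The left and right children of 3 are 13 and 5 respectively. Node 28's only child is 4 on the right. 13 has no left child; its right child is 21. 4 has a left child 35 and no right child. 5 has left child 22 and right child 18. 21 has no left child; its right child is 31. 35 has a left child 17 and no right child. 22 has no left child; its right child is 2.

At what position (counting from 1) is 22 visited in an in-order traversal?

5

In-order visits the left subtree, then the node, then the right subtree.
At 29: go left to 3.
  At 3: go left to 13.
    At 13: no left child.
    Visit 13.
    At 13: go right to 21.
      At 21: no left child.
      Visit 21.
      At 21: go right to 31.
        31 is a leaf — visit 31.
  Visit 3.
  At 3: go right to 5.
    At 5: go left to 22.
      At 22: no left child.
      Visit 22.
      At 22: go right to 2.
        2 is a leaf — visit 2.
    Visit 5.
    At 5: go right to 18.
      18 is a leaf — visit 18.
Visit 29.
At 29: go right to 28.
  At 28: no left child.
  Visit 28.
  At 28: go right to 4.
    At 4: go left to 35.
      At 35: go left to 17.
        17 is a leaf — visit 17.
      Visit 35.
      At 35: no right child.
    Visit 4.
    At 4: no right child.
Full in-order sequence: 13, 21, 31, 3, 22, 2, 5, 18, 29, 28, 17, 35, 4.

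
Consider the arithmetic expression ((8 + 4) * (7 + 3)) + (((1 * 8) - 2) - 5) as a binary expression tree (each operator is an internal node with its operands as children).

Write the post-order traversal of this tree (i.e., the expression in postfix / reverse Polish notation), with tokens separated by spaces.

Post-order on an expression tree gives postfix notation: for each operator, emit left operand, right operand, then the operator.

8 4 + 7 3 + * 1 8 * 2 - 5 - +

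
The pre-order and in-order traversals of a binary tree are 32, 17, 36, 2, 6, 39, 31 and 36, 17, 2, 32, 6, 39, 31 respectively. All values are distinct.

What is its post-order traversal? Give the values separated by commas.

36, 2, 17, 31, 39, 6, 32

The first element of pre-order is the root; it splits in-order into left and right subtrees.
Root 32: left subtree has 3 nodes {36, 17, 2}, right has 3 {6, 39, 31}.
  Root 17: left subtree has 1 node {36}, right has 1 {2}.
  Root 6: left subtree has 0 nodes { }, right has 2 {39, 31}.
    Root 39: left subtree has 0 nodes { }, right has 1 {31}.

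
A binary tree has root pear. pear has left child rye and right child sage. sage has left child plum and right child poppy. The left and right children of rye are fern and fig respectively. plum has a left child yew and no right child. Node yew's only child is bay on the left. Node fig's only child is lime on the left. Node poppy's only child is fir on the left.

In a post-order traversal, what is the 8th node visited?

fir

Post-order visits the left subtree, then the right subtree, then the node.
At pear: go left to rye.
  At rye: go left to fern.
    fern is a leaf — visit fern.
  At rye: go right to fig.
    At fig: go left to lime.
      lime is a leaf — visit lime.
    At fig: no right child.
    Visit fig.
  Visit rye.
At pear: go right to sage.
  At sage: go left to plum.
    At plum: go left to yew.
      At yew: go left to bay.
        bay is a leaf — visit bay.
      At yew: no right child.
      Visit yew.
    At plum: no right child.
    Visit plum.
  At sage: go right to poppy.
    At poppy: go left to fir.
      fir is a leaf — visit fir.
    At poppy: no right child.
    Visit poppy.
  Visit sage.
Visit pear.
Full post-order sequence: fern, lime, fig, rye, bay, yew, plum, fir, poppy, sage, pear.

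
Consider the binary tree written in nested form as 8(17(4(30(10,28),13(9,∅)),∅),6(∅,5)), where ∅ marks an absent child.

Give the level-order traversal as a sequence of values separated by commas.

8, 17, 6, 4, 5, 30, 13, 10, 28, 9

Level-order visits nodes level by level from the root, left to right within each level.
Level 0: 8
Level 1: 17, 6
Level 2: 4, 5
Level 3: 30, 13
Level 4: 10, 28, 9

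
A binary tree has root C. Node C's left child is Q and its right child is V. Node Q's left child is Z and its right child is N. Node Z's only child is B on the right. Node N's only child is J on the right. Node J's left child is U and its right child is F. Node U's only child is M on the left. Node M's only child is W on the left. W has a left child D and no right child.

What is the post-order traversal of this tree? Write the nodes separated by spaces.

Post-order visits the left subtree, then the right subtree, then the node.
At C: go left to Q.
  At Q: go left to Z.
    At Z: no left child.
    At Z: go right to B.
      B is a leaf — visit B.
    Visit Z.
  At Q: go right to N.
    At N: no left child.
    At N: go right to J.
      At J: go left to U.
        At U: go left to M.
          At M: go left to W.
            At W: go left to D.
              D is a leaf — visit D.
            At W: no right child.
            Visit W.
          At M: no right child.
          Visit M.
        At U: no right child.
        Visit U.
      At J: go right to F.
        F is a leaf — visit F.
      Visit J.
    Visit N.
  Visit Q.
At C: go right to V.
  V is a leaf — visit V.
Visit C.

B Z D W M U F J N Q V C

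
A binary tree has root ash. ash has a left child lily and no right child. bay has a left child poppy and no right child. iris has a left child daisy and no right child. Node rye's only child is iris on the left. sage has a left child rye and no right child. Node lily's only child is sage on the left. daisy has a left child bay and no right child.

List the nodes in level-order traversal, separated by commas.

ash, lily, sage, rye, iris, daisy, bay, poppy

Level-order visits nodes level by level from the root, left to right within each level.
Level 0: ash
Level 1: lily
Level 2: sage
Level 3: rye
Level 4: iris
Level 5: daisy
Level 6: bay
Level 7: poppy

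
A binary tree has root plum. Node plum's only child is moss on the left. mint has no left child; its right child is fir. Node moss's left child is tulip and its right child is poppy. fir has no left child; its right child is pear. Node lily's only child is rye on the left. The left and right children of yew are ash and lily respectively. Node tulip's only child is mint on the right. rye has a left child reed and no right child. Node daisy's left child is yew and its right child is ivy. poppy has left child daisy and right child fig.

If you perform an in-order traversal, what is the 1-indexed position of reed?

8

In-order visits the left subtree, then the node, then the right subtree.
At plum: go left to moss.
  At moss: go left to tulip.
    At tulip: no left child.
    Visit tulip.
    At tulip: go right to mint.
      At mint: no left child.
      Visit mint.
      At mint: go right to fir.
        At fir: no left child.
        Visit fir.
        At fir: go right to pear.
          pear is a leaf — visit pear.
  Visit moss.
  At moss: go right to poppy.
    At poppy: go left to daisy.
      At daisy: go left to yew.
        At yew: go left to ash.
          ash is a leaf — visit ash.
        Visit yew.
        At yew: go right to lily.
          At lily: go left to rye.
            At rye: go left to reed.
              reed is a leaf — visit reed.
            Visit rye.
            At rye: no right child.
          Visit lily.
          At lily: no right child.
      Visit daisy.
      At daisy: go right to ivy.
        ivy is a leaf — visit ivy.
    Visit poppy.
    At poppy: go right to fig.
      fig is a leaf — visit fig.
Visit plum.
At plum: no right child.
Full in-order sequence: tulip, mint, fir, pear, moss, ash, yew, reed, rye, lily, daisy, ivy, poppy, fig, plum.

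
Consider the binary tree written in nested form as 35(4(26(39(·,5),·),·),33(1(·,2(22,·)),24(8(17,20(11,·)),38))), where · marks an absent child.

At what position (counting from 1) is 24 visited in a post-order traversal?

13

Post-order visits the left subtree, then the right subtree, then the node.
At 35: go left to 4.
  At 4: go left to 26.
    At 26: go left to 39.
      At 39: no left child.
      At 39: go right to 5.
        5 is a leaf — visit 5.
      Visit 39.
    At 26: no right child.
    Visit 26.
  At 4: no right child.
  Visit 4.
At 35: go right to 33.
  At 33: go left to 1.
    At 1: no left child.
    At 1: go right to 2.
      At 2: go left to 22.
        22 is a leaf — visit 22.
      At 2: no right child.
      Visit 2.
    Visit 1.
  At 33: go right to 24.
    At 24: go left to 8.
      At 8: go left to 17.
        17 is a leaf — visit 17.
      At 8: go right to 20.
        At 20: go left to 11.
          11 is a leaf — visit 11.
        At 20: no right child.
        Visit 20.
      Visit 8.
    At 24: go right to 38.
      38 is a leaf — visit 38.
    Visit 24.
  Visit 33.
Visit 35.
Full post-order sequence: 5, 39, 26, 4, 22, 2, 1, 17, 11, 20, 8, 38, 24, 33, 35.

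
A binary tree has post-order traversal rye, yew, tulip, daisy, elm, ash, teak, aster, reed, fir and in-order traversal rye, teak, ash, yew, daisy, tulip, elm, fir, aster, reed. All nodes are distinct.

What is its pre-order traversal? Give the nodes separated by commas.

The last element of post-order is the root; it splits in-order into left and right subtrees.
Root fir: left subtree has 7 nodes {rye, teak, ash, yew, daisy, tulip, elm}, right has 2 {aster, reed}.
  Root teak: left subtree has 1 node {rye}, right has 5 {ash, yew, daisy, tulip, elm}.
    Root ash: left subtree has 0 nodes { }, right has 4 {yew, daisy, tulip, elm}.
      Root elm: left subtree has 3 nodes {yew, daisy, tulip}, right has 0 { }.
        Root daisy: left subtree has 1 node {yew}, right has 1 {tulip}.
  Root reed: left subtree has 1 node {aster}, right has 0 { }.

fir, teak, rye, ash, elm, daisy, yew, tulip, reed, aster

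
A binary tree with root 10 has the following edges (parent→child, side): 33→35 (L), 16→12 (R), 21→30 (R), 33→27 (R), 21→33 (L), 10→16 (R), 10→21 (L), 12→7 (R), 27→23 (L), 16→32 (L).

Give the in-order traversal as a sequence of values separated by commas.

35, 33, 23, 27, 21, 30, 10, 32, 16, 12, 7

In-order visits the left subtree, then the node, then the right subtree.
At 10: go left to 21.
  At 21: go left to 33.
    At 33: go left to 35.
      35 is a leaf — visit 35.
    Visit 33.
    At 33: go right to 27.
      At 27: go left to 23.
        23 is a leaf — visit 23.
      Visit 27.
      At 27: no right child.
  Visit 21.
  At 21: go right to 30.
    30 is a leaf — visit 30.
Visit 10.
At 10: go right to 16.
  At 16: go left to 32.
    32 is a leaf — visit 32.
  Visit 16.
  At 16: go right to 12.
    At 12: no left child.
    Visit 12.
    At 12: go right to 7.
      7 is a leaf — visit 7.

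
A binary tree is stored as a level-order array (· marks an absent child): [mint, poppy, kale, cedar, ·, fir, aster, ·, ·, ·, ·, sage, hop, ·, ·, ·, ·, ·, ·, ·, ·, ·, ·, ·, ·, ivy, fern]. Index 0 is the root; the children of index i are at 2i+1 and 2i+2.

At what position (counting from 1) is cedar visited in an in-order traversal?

In-order visits the left subtree, then the node, then the right subtree.
At mint: go left to poppy.
  At poppy: go left to cedar.
    cedar is a leaf — visit cedar.
  Visit poppy.
  At poppy: no right child.
Visit mint.
At mint: go right to kale.
  At kale: go left to fir.
    At fir: go left to sage.
      sage is a leaf — visit sage.
    Visit fir.
    At fir: go right to hop.
      At hop: go left to ivy.
        ivy is a leaf — visit ivy.
      Visit hop.
      At hop: go right to fern.
        fern is a leaf — visit fern.
  Visit kale.
  At kale: go right to aster.
    aster is a leaf — visit aster.
Full in-order sequence: cedar, poppy, mint, sage, fir, ivy, hop, fern, kale, aster.

1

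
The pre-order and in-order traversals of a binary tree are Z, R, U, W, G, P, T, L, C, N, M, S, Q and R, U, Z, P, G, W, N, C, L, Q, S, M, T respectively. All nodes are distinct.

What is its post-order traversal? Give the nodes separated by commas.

U, R, P, G, N, C, Q, S, M, L, T, W, Z

The first element of pre-order is the root; it splits in-order into left and right subtrees.
Root Z: left subtree has 2 nodes {R, U}, right has 10 {P, G, W, N, C, L, Q, S, M, T}.
  Root R: left subtree has 0 nodes { }, right has 1 {U}.
  Root W: left subtree has 2 nodes {P, G}, right has 7 {N, C, L, Q, S, M, T}.
    Root G: left subtree has 1 node {P}, right has 0 { }.
    Root T: left subtree has 6 nodes {N, C, L, Q, S, M}, right has 0 { }.
      Root L: left subtree has 2 nodes {N, C}, right has 3 {Q, S, M}.
        Root C: left subtree has 1 node {N}, right has 0 { }.
        Root M: left subtree has 2 nodes {Q, S}, right has 0 { }.
          Root S: left subtree has 1 node {Q}, right has 0 { }.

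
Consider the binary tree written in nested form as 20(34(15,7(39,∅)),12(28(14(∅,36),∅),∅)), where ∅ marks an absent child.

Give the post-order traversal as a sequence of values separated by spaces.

Post-order visits the left subtree, then the right subtree, then the node.
At 20: go left to 34.
  At 34: go left to 15.
    15 is a leaf — visit 15.
  At 34: go right to 7.
    At 7: go left to 39.
      39 is a leaf — visit 39.
    At 7: no right child.
    Visit 7.
  Visit 34.
At 20: go right to 12.
  At 12: go left to 28.
    At 28: go left to 14.
      At 14: no left child.
      At 14: go right to 36.
        36 is a leaf — visit 36.
      Visit 14.
    At 28: no right child.
    Visit 28.
  At 12: no right child.
  Visit 12.
Visit 20.

15 39 7 34 36 14 28 12 20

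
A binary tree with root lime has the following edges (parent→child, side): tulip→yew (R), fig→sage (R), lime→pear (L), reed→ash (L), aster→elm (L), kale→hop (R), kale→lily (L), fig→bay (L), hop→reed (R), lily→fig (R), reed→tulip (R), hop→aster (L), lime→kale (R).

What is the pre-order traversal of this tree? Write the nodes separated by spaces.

lime pear kale lily fig bay sage hop aster elm reed ash tulip yew

Pre-order visits the node, then its left subtree, then its right subtree.
Visit lime.
At lime: go left to pear.
  pear is a leaf — visit pear.
At lime: go right to kale.
  Visit kale.
  At kale: go left to lily.
    Visit lily.
    At lily: no left child.
    At lily: go right to fig.
      Visit fig.
      At fig: go left to bay.
        bay is a leaf — visit bay.
      At fig: go right to sage.
        sage is a leaf — visit sage.
  At kale: go right to hop.
    Visit hop.
    At hop: go left to aster.
      Visit aster.
      At aster: go left to elm.
        elm is a leaf — visit elm.
      At aster: no right child.
    At hop: go right to reed.
      Visit reed.
      At reed: go left to ash.
        ash is a leaf — visit ash.
      At reed: go right to tulip.
        Visit tulip.
        At tulip: no left child.
        At tulip: go right to yew.
          yew is a leaf — visit yew.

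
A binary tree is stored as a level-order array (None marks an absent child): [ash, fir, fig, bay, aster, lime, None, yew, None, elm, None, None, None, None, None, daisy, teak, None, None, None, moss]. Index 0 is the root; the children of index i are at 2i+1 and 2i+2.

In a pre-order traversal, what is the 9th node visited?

moss

Pre-order visits the node, then its left subtree, then its right subtree.
Visit ash.
At ash: go left to fir.
  Visit fir.
  At fir: go left to bay.
    Visit bay.
    At bay: go left to yew.
      Visit yew.
      At yew: go left to daisy.
        daisy is a leaf — visit daisy.
      At yew: go right to teak.
        teak is a leaf — visit teak.
    At bay: no right child.
  At fir: go right to aster.
    Visit aster.
    At aster: go left to elm.
      Visit elm.
      At elm: no left child.
      At elm: go right to moss.
        moss is a leaf — visit moss.
    At aster: no right child.
At ash: go right to fig.
  Visit fig.
  At fig: go left to lime.
    lime is a leaf — visit lime.
  At fig: no right child.
Full pre-order sequence: ash, fir, bay, yew, daisy, teak, aster, elm, moss, fig, lime.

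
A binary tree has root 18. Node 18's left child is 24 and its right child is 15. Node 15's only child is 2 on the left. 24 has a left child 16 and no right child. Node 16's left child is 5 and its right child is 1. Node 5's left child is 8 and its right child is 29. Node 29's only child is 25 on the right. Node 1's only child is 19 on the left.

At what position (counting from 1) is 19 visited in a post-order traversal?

Post-order visits the left subtree, then the right subtree, then the node.
At 18: go left to 24.
  At 24: go left to 16.
    At 16: go left to 5.
      At 5: go left to 8.
        8 is a leaf — visit 8.
      At 5: go right to 29.
        At 29: no left child.
        At 29: go right to 25.
          25 is a leaf — visit 25.
        Visit 29.
      Visit 5.
    At 16: go right to 1.
      At 1: go left to 19.
        19 is a leaf — visit 19.
      At 1: no right child.
      Visit 1.
    Visit 16.
  At 24: no right child.
  Visit 24.
At 18: go right to 15.
  At 15: go left to 2.
    2 is a leaf — visit 2.
  At 15: no right child.
  Visit 15.
Visit 18.
Full post-order sequence: 8, 25, 29, 5, 19, 1, 16, 24, 2, 15, 18.

5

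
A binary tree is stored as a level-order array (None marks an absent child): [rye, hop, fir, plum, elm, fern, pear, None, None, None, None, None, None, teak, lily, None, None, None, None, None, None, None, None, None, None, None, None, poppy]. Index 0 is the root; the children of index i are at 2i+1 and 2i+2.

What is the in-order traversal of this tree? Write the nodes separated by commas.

plum, hop, elm, rye, fern, fir, poppy, teak, pear, lily

In-order visits the left subtree, then the node, then the right subtree.
At rye: go left to hop.
  At hop: go left to plum.
    plum is a leaf — visit plum.
  Visit hop.
  At hop: go right to elm.
    elm is a leaf — visit elm.
Visit rye.
At rye: go right to fir.
  At fir: go left to fern.
    fern is a leaf — visit fern.
  Visit fir.
  At fir: go right to pear.
    At pear: go left to teak.
      At teak: go left to poppy.
        poppy is a leaf — visit poppy.
      Visit teak.
      At teak: no right child.
    Visit pear.
    At pear: go right to lily.
      lily is a leaf — visit lily.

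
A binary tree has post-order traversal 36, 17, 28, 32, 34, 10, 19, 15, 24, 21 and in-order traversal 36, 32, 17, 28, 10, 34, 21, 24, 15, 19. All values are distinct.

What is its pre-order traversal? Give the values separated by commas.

21, 10, 32, 36, 28, 17, 34, 24, 15, 19

The last element of post-order is the root; it splits in-order into left and right subtrees.
Root 21: left subtree has 6 nodes {36, 32, 17, 28, 10, 34}, right has 3 {24, 15, 19}.
  Root 10: left subtree has 4 nodes {36, 32, 17, 28}, right has 1 {34}.
    Root 32: left subtree has 1 node {36}, right has 2 {17, 28}.
      Root 28: left subtree has 1 node {17}, right has 0 { }.
  Root 24: left subtree has 0 nodes { }, right has 2 {15, 19}.
    Root 15: left subtree has 0 nodes { }, right has 1 {19}.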